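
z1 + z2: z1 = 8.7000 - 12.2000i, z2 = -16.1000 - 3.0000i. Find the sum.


Real: 8.7 - 16.1 = -7.4
Imag: -12.2 - 3 = -15.2

-7.4000 - 15.2000i


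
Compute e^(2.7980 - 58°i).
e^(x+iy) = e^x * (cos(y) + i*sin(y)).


e^2.7980 = 16.4118
cos(-58°) = 0.52992
sin(-58°) = -0.84805
Real = 16.4118*0.52992 = 8.6969
Imag = 16.4118*(-0.84805) = -13.9180

8.6969 - 13.9180i


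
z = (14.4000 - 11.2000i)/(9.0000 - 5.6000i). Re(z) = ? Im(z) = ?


Multiply by conjugate: (14.4000 - 11.2000i)(9.0000 + 5.6000i) / (9^2 + (-5.6)^2)
Numerator real = 14.4*9 - (11.2)*(-5.6) = 192.32
Numerator imag = -11.2*9 - 14.4*(-5.6) = -20.16
Denominator = 112.36
Re(z) = 192.32/112.36 = 1.7116
Im(z) = -20.16/112.36 = -0.1794

Re(z) = 1.7116, Im(z) = -0.1794


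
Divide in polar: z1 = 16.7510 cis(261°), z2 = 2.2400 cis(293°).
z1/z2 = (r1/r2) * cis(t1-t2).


r = 16.7510 / 2.2400 = 7.4781
theta = 261° - 293° = -32° = 328° (mod 360)

7.4781 cis(328°)


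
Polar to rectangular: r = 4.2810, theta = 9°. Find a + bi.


a = 4.2810*cos(9°) = 4.2810*0.9877 = 4.2283
b = 4.2810*sin(9°) = 4.2810*0.15643 = 0.6697

4.2283 + 0.6697i


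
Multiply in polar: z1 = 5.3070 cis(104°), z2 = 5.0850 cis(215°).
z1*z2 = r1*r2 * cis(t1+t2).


r = 5.3070 * 5.0850 = 26.9861
theta = 104° + 215° = 319° = 319° (mod 360)

26.9861 cis(319°)


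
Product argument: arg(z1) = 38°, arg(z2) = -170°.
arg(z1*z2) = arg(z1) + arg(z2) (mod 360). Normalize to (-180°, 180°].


arg(z1*z2) = 38° - 170° = -132°
Normalized to (-180°, 180°]: -132°

-132°


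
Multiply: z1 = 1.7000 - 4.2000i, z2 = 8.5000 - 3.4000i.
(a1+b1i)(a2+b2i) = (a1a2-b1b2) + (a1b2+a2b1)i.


Real = 1.7*8.5 - (-4.2)*(-3.4) = 14.45 - 14.28 = 0.17
Imag = 1.7*(-3.4) + 8.5*(-4.2) = -5.78 - (35.7) = -41.48

0.1700 - 41.4800i


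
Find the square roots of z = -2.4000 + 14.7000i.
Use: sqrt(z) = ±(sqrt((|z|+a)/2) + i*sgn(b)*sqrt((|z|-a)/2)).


|z| = sqrt(5.76+216.09) = 14.8946
sqrt((|z|+a)/2) = sqrt((14.8946+(-2.4))/2) = sqrt(6.2473) = 2.4995
sqrt((|z|-a)/2) = sqrt((14.8946-(-2.4))/2) = sqrt(8.6473) = 2.9406

±(2.4995 + 2.9406i) i.e. 2.4995 + 2.9406i and -2.4995 - 2.9406i


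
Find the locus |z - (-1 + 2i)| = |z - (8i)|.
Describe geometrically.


Equal distances means the locus is the perpendicular bisector of z1 and z2.
Midpoint = ((-1+0)/2, (2+8)/2) = (-0.5000, 5.0000)

Perpendicular bisector through (-0.5000, 5.0000)


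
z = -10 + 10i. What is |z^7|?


|z| = sqrt(100+100) = sqrt(200) = 14.1421
|z^7| = |z|^7 = (sqrt(200))^7 = 200^3 * sqrt(200) = 8000000*sqrt(200)

|z^7| = 8000000*sqrt(200) ≈ 113137084.9898


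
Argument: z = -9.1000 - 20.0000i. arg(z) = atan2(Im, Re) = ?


Re = -9.1, Im = -20
arg = atan2(-20, -9.1) = -114.4655 degrees

arg(z) = -114.4655 degrees


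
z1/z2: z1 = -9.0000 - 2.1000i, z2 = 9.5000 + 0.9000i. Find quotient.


Conjugate of z2 = 9.5000 - 0.9000i
Numerator: (-9.0000 - 2.1000i)(9.5000 - 0.9000i) = -87.3900 - 11.8500i
Denominator: 9.5^2 + 0.9^2 = 91.06
Result = (-87.3900 - 11.8500i)/91.06

-0.9597 - 0.1301i


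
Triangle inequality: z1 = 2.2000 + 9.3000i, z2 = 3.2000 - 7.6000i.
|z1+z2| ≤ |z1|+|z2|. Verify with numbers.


|z1| = sqrt(2.2^2 + 9.3^2) = sqrt(91.33) = 9.5567
|z2| = sqrt(3.2^2 + (-7.6)^2) = sqrt(68) = 8.2462
z1+z2 = 5.4000 + 1.7000i
|z1+z2| = sqrt(32.05) = 5.6613
|z1|+|z2| = 9.5567 + 8.2462 = 17.8029

|z1+z2| = 5.6613 ≤ |z1|+|z2| = 17.8029 (verified)


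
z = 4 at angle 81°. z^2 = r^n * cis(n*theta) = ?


r^2 = 4^2 = 16
n*theta = 2*81° = 162° = 162° (mod 360)
a = 16*cos(162°) = -15.2169
b = 16*sin(162°) = 4.9443

16 cis(162°) = -15.2169 + 4.9443i


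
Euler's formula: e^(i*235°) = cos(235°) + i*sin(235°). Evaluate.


cos(235°) = -0.5736
sin(235°) = -0.8192

e^(i*235°) = -0.5736 - 0.8192i


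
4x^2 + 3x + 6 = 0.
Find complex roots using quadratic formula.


disc = 3^2 - 4*4*6 = 9 - 96 = -87
sqrt(|disc|) = sqrt(87) = 9.3274
Real part = -3/(2*4) = -0.3750
Imag part = 9.3274/(2*4) = 1.1659

-0.3750 ± 1.1659i


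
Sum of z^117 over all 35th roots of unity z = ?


The roots are w_k = w^k with w = e^(2*pi*i/35), and (w^k)^117 = (w^117)^k.
So S = 1 + u + u^2 + ... + u^(34) with u = w^117.
117 = 3*35 + 12, so 117 is not a multiple of 35: u = (w^35)^3 * w^12 = w^12 ≠ 1 (w is a primitive 35th root), while u^35 = (w^35)^117 = 1.
Geometric series: S = (1 - u^35)/(1 - u) = (1 - 1)/(1 - u) = 0

S = 0


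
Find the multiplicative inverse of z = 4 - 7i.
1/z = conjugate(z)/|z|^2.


|z|^2 = 16+49 = 65
1/z = (4 + 7i)/65

1/z = 0.0615 + 0.1077i


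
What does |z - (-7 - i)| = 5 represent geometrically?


|z - z0| = r is a circle with center z0 and radius r.
Center = (-7, -1), radius = 5

Circle with center (-7, -1) and radius 5


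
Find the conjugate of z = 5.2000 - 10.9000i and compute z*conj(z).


z_bar = 5.2000 + 10.9000i
z*z_bar = 5.2^2 + (-10.9)^2 = 27.04 + 118.81 = 145.85

z_bar = 5.2000 + 10.9000i, z*z_bar = 145.85


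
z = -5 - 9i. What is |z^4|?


|z| = sqrt(25+81) = sqrt(106) = 10.2956
|z^4| = |z|^4 = (sqrt(106))^4 = 106^2 = 11236

|z^4| = 11236


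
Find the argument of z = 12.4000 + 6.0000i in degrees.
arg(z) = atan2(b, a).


Re = 12.4, Im = 6
arg = atan2(6, 12.4) = 25.8210 degrees

arg(z) = 25.8210 degrees


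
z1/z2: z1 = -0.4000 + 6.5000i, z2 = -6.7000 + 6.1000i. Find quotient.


Conjugate of z2 = -6.7000 - 6.1000i
Numerator: (-0.4000 + 6.5000i)(-6.7000 - 6.1000i) = 42.3300 - 41.1100i
Denominator: (-6.7)^2 + 6.1^2 = 82.1
Result = (42.3300 - 41.1100i)/82.1

0.5156 - 0.5007i


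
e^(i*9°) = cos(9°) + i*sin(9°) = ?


cos(9°) = 0.9877
sin(9°) = 0.1564

e^(i*9°) = 0.9877 + 0.1564i


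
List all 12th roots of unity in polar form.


The 12th roots of unity are cis(360k/12°) for k=0..11
Angle step = 360/12 = 30°
Primitive root: cis(30°)
Primitive root = 0.8660 + 0.5000i

12 roots at angles: 0°, 30°, 60°, 90°, 120°, 150°, 180°, 210°, 240°, 270°, 300°, 330°


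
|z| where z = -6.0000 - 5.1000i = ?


|z| = sqrt((-6)^2 + (-5.1)^2) = sqrt(36 + 26.01) = sqrt(62.01) = 7.8746

|z| = 7.8746


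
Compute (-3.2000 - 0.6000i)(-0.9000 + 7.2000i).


Real = -3.2*(-0.9) - (-0.6)*7.2 = 2.88 - (-4.32) = 7.2
Imag = -3.2*7.2 - (0.9)*(-0.6) = -23.04 + 0.54 = -22.5

7.2000 - 22.5000i


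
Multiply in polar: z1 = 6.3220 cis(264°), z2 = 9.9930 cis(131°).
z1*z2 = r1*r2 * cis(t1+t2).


r = 6.3220 * 9.9930 = 63.1757
theta = 264° + 131° = 395° = 35° (mod 360)

63.1757 cis(35°)


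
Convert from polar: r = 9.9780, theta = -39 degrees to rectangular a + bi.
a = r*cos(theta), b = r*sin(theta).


a = 9.9780*cos(-39°) = 9.9780*0.77715 = 7.7544
b = 9.9780*sin(-39°) = 9.9780*(-0.62932) = -6.2794

7.7544 - 6.2794i


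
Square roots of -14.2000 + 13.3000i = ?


|z| = sqrt(201.64+176.89) = 19.4558
sqrt((|z|+a)/2) = sqrt((19.4558+(-14.2))/2) = sqrt(2.6279) = 1.6211
sqrt((|z|-a)/2) = sqrt((19.4558-(-14.2))/2) = sqrt(16.8279) = 4.1022

±(1.6211 + 4.1022i) i.e. 1.6211 + 4.1022i and -1.6211 - 4.1022i


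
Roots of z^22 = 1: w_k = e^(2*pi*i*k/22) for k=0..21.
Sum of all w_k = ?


The sum of all 22th roots of unity is 0.
Geometric series: (1 - w^22)/(1 - w) = (1-1)/(1-w) = 0 since w^22 = 1, w ≠ 1.
Alternatively: coefficient of z^21 in z^22 - 1 is 0.

0


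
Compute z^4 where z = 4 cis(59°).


r^4 = 4^4 = 256
n*theta = 4*59° = 236° = 236° (mod 360)
a = 256*cos(236°) = -143.1534
b = 256*sin(236°) = -212.2336

256 cis(236°) = -143.1534 - 212.2336i


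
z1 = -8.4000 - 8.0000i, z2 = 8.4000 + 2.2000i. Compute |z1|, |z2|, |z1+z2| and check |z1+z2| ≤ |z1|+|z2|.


|z1| = sqrt((-8.4)^2 + (-8)^2) = sqrt(134.56) = 11.6000
|z2| = sqrt(8.4^2 + 2.2^2) = sqrt(75.4) = 8.6833
z1+z2 = -5.8000i
|z1+z2| = sqrt(33.64) = 5.8000
|z1|+|z2| = 11.6000 + 8.6833 = 20.2833

|z1+z2| = 5.8000 ≤ |z1|+|z2| = 20.2833 (verified)


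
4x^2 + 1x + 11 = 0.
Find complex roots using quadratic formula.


disc = 1^2 - 4*4*11 = 1 - 176 = -175
sqrt(|disc|) = sqrt(175) = 13.2288
Real part = -1/(2*4) = -0.1250
Imag part = 13.2288/(2*4) = 1.6536

-0.1250 ± 1.6536i


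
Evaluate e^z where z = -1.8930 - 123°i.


e^-1.8930 = 0.1506
cos(-123°) = -0.5446
sin(-123°) = -0.8387
Real = 0.1506*(-0.5446) = -0.0820
Imag = 0.1506*(-0.8387) = -0.1263

-0.0820 - 0.1263i


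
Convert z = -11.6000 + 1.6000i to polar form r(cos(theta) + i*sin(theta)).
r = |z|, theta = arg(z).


r = sqrt(134.56+2.56) = sqrt(137.12) = 11.7098
theta = atan2(1.6, -11.6) = 172.1467 degrees

r = 11.7098, theta = 172.1467 degrees


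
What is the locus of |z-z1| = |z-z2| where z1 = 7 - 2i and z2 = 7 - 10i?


Equal distances means the locus is the perpendicular bisector of z1 and z2.
Midpoint = ((7+7)/2, (-2+(-10))/2) = (7.0000, -6.0000)

Perpendicular bisector through (7.0000, -6.0000)


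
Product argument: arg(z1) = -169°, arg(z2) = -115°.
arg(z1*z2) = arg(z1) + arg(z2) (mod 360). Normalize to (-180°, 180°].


arg(z1*z2) = -169° - 115° = -284°
Normalized to (-180°, 180°]: 76°

76°


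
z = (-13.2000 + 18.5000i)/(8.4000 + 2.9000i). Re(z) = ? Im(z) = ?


Multiply by conjugate: (-13.2000 + 18.5000i)(8.4000 - 2.9000i) / (8.4^2 + 2.9^2)
Numerator real = -13.2*8.4 + 18.5*2.9 = -57.23
Numerator imag = 18.5*8.4 - (-13.2)*2.9 = 193.68
Denominator = 78.97
Re(z) = -57.23/78.97 = -0.7247
Im(z) = 193.68/78.97 = 2.4526

Re(z) = -0.7247, Im(z) = 2.4526


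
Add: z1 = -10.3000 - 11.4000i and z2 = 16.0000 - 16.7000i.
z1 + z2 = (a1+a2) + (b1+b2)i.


Real: -10.3 + 16 = 5.7
Imag: -11.4 - 16.7 = -28.1

5.7000 - 28.1000i


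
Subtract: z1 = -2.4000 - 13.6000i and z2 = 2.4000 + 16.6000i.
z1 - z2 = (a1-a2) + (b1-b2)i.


Real: -2.4 - 2.4 = -4.8
Imag: -13.6 - 16.6 = -30.2

-4.8000 - 30.2000i


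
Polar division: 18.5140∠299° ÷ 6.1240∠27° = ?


r = 18.5140 / 6.1240 = 3.0232
theta = 299° - 27° = 272° = 272° (mod 360)

3.0232 cis(272°)


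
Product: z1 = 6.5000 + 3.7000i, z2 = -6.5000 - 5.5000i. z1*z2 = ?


Real = 6.5*(-6.5) - 3.7*(-5.5) = -42.25 - (-20.35) = -21.9
Imag = 6.5*(-5.5) - (6.5)*3.7 = -35.75 - (24.05) = -59.8

-21.9000 - 59.8000i


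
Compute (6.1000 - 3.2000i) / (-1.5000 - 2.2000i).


Conjugate of z2 = -1.5000 + 2.2000i
Numerator: (6.1000 - 3.2000i)(-1.5000 + 2.2000i) = -2.1100 + 18.2200i
Denominator: (-1.5)^2 + (-2.2)^2 = 7.09
Result = (-2.1100 + 18.2200i)/7.09

-0.2976 + 2.5698i


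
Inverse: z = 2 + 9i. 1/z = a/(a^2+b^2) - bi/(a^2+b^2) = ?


|z|^2 = 4+81 = 85
1/z = (2 - 9i)/85

1/z = 0.0235 - 0.1059i


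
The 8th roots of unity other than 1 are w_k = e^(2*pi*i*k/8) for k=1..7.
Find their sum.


With w = e^(2*pi*i/8), all 8 of the 8th roots of unity w^0 = 1, w, ..., w^(7) sum to 0: 1 + w + ... + w^(7) = (1 - w^8)/(1 - w) = 0 since w^8 = 1, w ≠ 1.
Removing the root 1: w + w^2 + ... + w^(7) = 0 - 1 = -1

Sum = -1


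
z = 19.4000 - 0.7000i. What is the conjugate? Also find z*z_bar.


z_bar = 19.4000 + 0.7000i
z*z_bar = 19.4^2 + (-0.7)^2 = 376.36 + 0.49 = 376.85

z_bar = 19.4000 + 0.7000i, z*z_bar = 376.85


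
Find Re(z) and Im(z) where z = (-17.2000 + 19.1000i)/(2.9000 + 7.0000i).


Multiply by conjugate: (-17.2000 + 19.1000i)(2.9000 - 7.0000i) / (2.9^2 + 7^2)
Numerator real = -17.2*2.9 + 19.1*7 = 83.82
Numerator imag = 19.1*2.9 - (-17.2)*7 = 175.79
Denominator = 57.41
Re(z) = 83.82/57.41 = 1.4600
Im(z) = 175.79/57.41 = 3.0620

Re(z) = 1.4600, Im(z) = 3.0620


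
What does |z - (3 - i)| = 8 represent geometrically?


|z - z0| = r is a circle with center z0 and radius r.
Center = (3, -1), radius = 8

Circle with center (3, -1) and radius 8


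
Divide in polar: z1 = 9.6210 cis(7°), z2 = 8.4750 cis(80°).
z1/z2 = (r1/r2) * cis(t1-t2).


r = 9.6210 / 8.4750 = 1.1352
theta = 7° - 80° = -73° = 287° (mod 360)

1.1352 cis(287°)


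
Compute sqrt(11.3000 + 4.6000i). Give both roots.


|z| = sqrt(127.69+21.16) = 12.2004
sqrt((|z|+a)/2) = sqrt((12.2004+11.3)/2) = sqrt(11.7502) = 3.4279
sqrt((|z|-a)/2) = sqrt((12.2004-11.3)/2) = sqrt(0.4502) = 0.6710

±(3.4279 + 0.6710i) i.e. 3.4279 + 0.6710i and -3.4279 - 0.6710i


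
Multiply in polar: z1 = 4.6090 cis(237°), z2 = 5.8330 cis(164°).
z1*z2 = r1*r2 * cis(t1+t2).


r = 4.6090 * 5.8330 = 26.8843
theta = 237° + 164° = 401° = 41° (mod 360)

26.8843 cis(41°)


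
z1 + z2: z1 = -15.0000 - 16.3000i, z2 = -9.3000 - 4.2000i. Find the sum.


Real: -15 - 9.3 = -24.3
Imag: -16.3 - 4.2 = -20.5

-24.3000 - 20.5000i


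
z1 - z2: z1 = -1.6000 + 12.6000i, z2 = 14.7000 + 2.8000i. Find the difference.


Real: -1.6 - 14.7 = -16.3
Imag: 12.6 - 2.8 = 9.8

-16.3000 + 9.8000i


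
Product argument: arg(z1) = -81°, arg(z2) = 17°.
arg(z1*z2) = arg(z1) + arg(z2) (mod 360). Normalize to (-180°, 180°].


arg(z1*z2) = -81° + 17° = -64°
Normalized to (-180°, 180°]: -64°

-64°


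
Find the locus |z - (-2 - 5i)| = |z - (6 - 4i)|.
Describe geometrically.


Equal distances means the locus is the perpendicular bisector of z1 and z2.
Midpoint = ((-2+6)/2, (-5+(-4))/2) = (2.0000, -4.5000)

Perpendicular bisector through (2.0000, -4.5000)


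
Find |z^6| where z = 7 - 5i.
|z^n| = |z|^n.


|z| = sqrt(49+25) = sqrt(74) = 8.6023
|z^6| = |z|^6 = (sqrt(74))^6 = 74^3 = 405224

|z^6| = 405224


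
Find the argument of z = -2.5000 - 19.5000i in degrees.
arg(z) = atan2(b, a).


Re = -2.5, Im = -19.5
arg = atan2(-19.5, -2.5) = -97.3058 degrees

arg(z) = -97.3058 degrees


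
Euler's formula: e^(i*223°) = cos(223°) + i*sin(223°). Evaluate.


cos(223°) = -0.7314
sin(223°) = -0.6820

e^(i*223°) = -0.7314 - 0.6820i


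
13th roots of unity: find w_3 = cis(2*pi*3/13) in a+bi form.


Angle = 360*3/13 = 83.0769°
a = cos(83.0769°) = 0.1205
b = sin(83.0769°) = 0.9927

0.1205 + 0.9927i


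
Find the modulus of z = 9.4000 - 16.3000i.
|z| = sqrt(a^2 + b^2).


|z| = sqrt(9.4^2 + (-16.3)^2) = sqrt(88.36 + 265.69) = sqrt(354.05) = 18.8162

|z| = 18.8162


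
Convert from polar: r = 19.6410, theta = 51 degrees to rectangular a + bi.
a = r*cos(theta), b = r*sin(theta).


a = 19.6410*cos(51°) = 19.6410*0.62932 = 12.3605
b = 19.6410*sin(51°) = 19.6410*0.777146 = 15.2639

12.3605 + 15.2639i


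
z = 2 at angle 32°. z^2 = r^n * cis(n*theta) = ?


r^2 = 2^2 = 4
n*theta = 2*32° = 64° = 64° (mod 360)
a = 4*cos(64°) = 1.7535
b = 4*sin(64°) = 3.5952

4 cis(64°) = 1.7535 + 3.5952i


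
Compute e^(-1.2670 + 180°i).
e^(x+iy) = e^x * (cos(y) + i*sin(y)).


e^-1.2670 = 0.2817
cos(180°) = -1
sin(180°) = 0
Real = 0.2817*(-1) = -0.2817
Imag = 0.2817*0 = 0

-0.2817 + 0i


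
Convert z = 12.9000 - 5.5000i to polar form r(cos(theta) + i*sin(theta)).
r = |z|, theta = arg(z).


r = sqrt(166.41+30.25) = sqrt(196.66) = 14.0236
theta = atan2(-5.5, 12.9) = -23.0913 degrees

r = 14.0236, theta = -23.0913 degrees


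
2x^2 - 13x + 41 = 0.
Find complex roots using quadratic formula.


disc = (-13)^2 - 4*2*41 = 169 - 328 = -159
sqrt(|disc|) = sqrt(159) = 12.6095
Real part = 13/(2*2) = 3.2500
Imag part = 12.6095/(2*2) = 3.1524

3.2500 ± 3.1524i


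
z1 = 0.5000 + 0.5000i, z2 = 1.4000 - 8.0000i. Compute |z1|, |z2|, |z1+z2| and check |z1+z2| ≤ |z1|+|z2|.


|z1| = sqrt(0.5^2 + 0.5^2) = sqrt(0.5) = 0.7071
|z2| = sqrt(1.4^2 + (-8)^2) = sqrt(65.96) = 8.1216
z1+z2 = 1.9000 - 7.5000i
|z1+z2| = sqrt(59.86) = 7.7369
|z1|+|z2| = 0.7071 + 8.1216 = 8.8287

|z1+z2| = 7.7369 ≤ |z1|+|z2| = 8.8287 (verified)


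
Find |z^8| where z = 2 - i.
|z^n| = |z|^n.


|z| = sqrt(4+1) = sqrt(5) = 2.2361
|z^8| = |z|^8 = (sqrt(5))^8 = 5^4 = 625

|z^8| = 625


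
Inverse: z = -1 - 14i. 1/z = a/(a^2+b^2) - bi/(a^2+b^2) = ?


|z|^2 = 1+196 = 197
1/z = (-1 + 14i)/197

1/z = -0.0051 + 0.0711i


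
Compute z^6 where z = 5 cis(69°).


r^6 = 5^6 = 15625
n*theta = 6*69° = 414° = 54° (mod 360)
a = 15625*cos(54°) = 9184.1446
b = 15625*sin(54°) = 12640.8905

15625 cis(54°) = 9184.1446 + 12640.8905i


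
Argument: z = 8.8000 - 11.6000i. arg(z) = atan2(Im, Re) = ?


Re = 8.8, Im = -11.6
arg = atan2(-11.6, 8.8) = -52.8153 degrees

arg(z) = -52.8153 degrees


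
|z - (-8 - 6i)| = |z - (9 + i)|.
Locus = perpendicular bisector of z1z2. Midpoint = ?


Equal distances means the locus is the perpendicular bisector of z1 and z2.
Midpoint = ((-8+9)/2, (-6+1)/2) = (0.5000, -2.5000)

Perpendicular bisector through (0.5000, -2.5000)


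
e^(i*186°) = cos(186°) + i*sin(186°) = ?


cos(186°) = -0.9945
sin(186°) = -0.1045

e^(i*186°) = -0.9945 - 0.1045i


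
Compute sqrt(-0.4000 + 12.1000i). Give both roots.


|z| = sqrt(0.16+146.41) = 12.1066
sqrt((|z|+a)/2) = sqrt((12.1066+(-0.4))/2) = sqrt(5.8533) = 2.4194
sqrt((|z|-a)/2) = sqrt((12.1066-(-0.4))/2) = sqrt(6.2533) = 2.5007

±(2.4194 + 2.5007i) i.e. 2.4194 + 2.5007i and -2.4194 - 2.5007i


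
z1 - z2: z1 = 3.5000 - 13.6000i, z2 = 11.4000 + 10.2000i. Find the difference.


Real: 3.5 - 11.4 = -7.9
Imag: -13.6 - 10.2 = -23.8

-7.9000 - 23.8000i


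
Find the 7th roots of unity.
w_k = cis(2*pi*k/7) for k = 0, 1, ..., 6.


The 7th roots of unity are cis(360k/7°) for k=0..6
Angle step = 360/7 = 51.4286°
Primitive root: cis(51.4286°)
Primitive root = 0.6235 + 0.7818i

7 roots at angles: 0°, 51.4286°, 102.8571°, 154.2857°, 205.7143°, 257.1429°, 308.5714°


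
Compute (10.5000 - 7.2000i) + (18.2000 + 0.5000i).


Real: 10.5 + 18.2 = 28.7
Imag: -7.2 + 0.5 = -6.7

28.7000 - 6.7000i


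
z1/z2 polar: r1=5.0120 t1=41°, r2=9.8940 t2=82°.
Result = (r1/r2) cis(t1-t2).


r = 5.0120 / 9.8940 = 0.5066
theta = 41° - 82° = -41° = 319° (mod 360)

0.5066 cis(319°)


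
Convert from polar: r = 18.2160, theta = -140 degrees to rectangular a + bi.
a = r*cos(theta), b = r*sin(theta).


a = 18.2160*cos(-140°) = 18.2160*(-0.766044) = -13.9543
b = 18.2160*sin(-140°) = 18.2160*(-0.642788) = -11.7090

-13.9543 - 11.7090i


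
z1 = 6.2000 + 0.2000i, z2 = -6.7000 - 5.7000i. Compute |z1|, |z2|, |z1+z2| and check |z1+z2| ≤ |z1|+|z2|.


|z1| = sqrt(6.2^2 + 0.2^2) = sqrt(38.48) = 6.2032
|z2| = sqrt((-6.7)^2 + (-5.7)^2) = sqrt(77.38) = 8.7966
z1+z2 = -0.5000 - 5.5000i
|z1+z2| = sqrt(30.5) = 5.5227
|z1|+|z2| = 6.2032 + 8.7966 = 14.9998

|z1+z2| = 5.5227 ≤ |z1|+|z2| = 14.9998 (verified)


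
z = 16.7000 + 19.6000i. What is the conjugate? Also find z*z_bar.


z_bar = 16.7000 - 19.6000i
z*z_bar = 16.7^2 + 19.6^2 = 278.89 + 384.16 = 663.05

z_bar = 16.7000 - 19.6000i, z*z_bar = 663.05


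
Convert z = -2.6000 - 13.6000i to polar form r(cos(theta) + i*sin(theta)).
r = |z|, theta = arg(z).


r = sqrt(6.76+184.96) = sqrt(191.72) = 13.8463
theta = atan2(-13.6, -2.6) = -100.8230 degrees

r = 13.8463, theta = -100.8230 degrees


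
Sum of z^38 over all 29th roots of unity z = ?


The roots are w_k = w^k with w = e^(2*pi*i/29), and (w^k)^38 = (w^38)^k.
So S = 1 + u + u^2 + ... + u^(28) with u = w^38.
38 = 1*29 + 9, so 38 is not a multiple of 29: u = (w^29)^1 * w^9 = w^9 ≠ 1 (w is a primitive 29th root), while u^29 = (w^29)^38 = 1.
Geometric series: S = (1 - u^29)/(1 - u) = (1 - 1)/(1 - u) = 0

S = 0


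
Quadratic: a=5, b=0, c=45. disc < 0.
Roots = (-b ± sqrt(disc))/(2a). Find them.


disc = 0^2 - 4*5*45 = 0 - 900 = -900
sqrt(|disc|) = sqrt(900) = 30.0000
Real part = 0/(2*5) = 0
Imag part = 30.0000/(2*5) = 3.0000

0 ± 3.0000i


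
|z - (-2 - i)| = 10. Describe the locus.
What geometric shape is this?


|z - z0| = r is a circle with center z0 and radius r.
Center = (-2, -1), radius = 10

Circle with center (-2, -1) and radius 10


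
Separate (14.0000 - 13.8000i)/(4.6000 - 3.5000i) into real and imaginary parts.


Multiply by conjugate: (14.0000 - 13.8000i)(4.6000 + 3.5000i) / (4.6^2 + (-3.5)^2)
Numerator real = 14*4.6 - (13.8)*(-3.5) = 112.7
Numerator imag = -13.8*4.6 - 14*(-3.5) = -14.48
Denominator = 33.41
Re(z) = 112.7/33.41 = 3.3732
Im(z) = -14.48/33.41 = -0.4334

Re(z) = 3.3732, Im(z) = -0.4334


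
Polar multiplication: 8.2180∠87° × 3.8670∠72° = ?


r = 8.2180 * 3.8670 = 31.7790
theta = 87° + 72° = 159° = 159° (mod 360)

31.7790 cis(159°)


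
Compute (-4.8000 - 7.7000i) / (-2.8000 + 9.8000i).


Conjugate of z2 = -2.8000 - 9.8000i
Numerator: (-4.8000 - 7.7000i)(-2.8000 - 9.8000i) = -62.0200 + 68.6000i
Denominator: (-2.8)^2 + 9.8^2 = 103.88
Result = (-62.0200 + 68.6000i)/103.88

-0.5970 + 0.6604i


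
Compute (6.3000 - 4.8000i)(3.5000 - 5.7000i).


Real = 6.3*3.5 - (-4.8)*(-5.7) = 22.05 - 27.36 = -5.31
Imag = 6.3*(-5.7) + 3.5*(-4.8) = -35.91 - (16.8) = -52.71

-5.3100 - 52.7100i


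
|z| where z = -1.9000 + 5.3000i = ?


|z| = sqrt((-1.9)^2 + 5.3^2) = sqrt(3.61 + 28.09) = sqrt(31.7) = 5.6303

|z| = 5.6303


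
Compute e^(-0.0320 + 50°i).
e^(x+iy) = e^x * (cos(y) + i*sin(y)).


e^-0.0320 = 0.9685
cos(50°) = 0.64279
sin(50°) = 0.766
Real = 0.9685*0.64279 = 0.6225
Imag = 0.9685*0.766 = 0.7419

0.6225 + 0.7419i


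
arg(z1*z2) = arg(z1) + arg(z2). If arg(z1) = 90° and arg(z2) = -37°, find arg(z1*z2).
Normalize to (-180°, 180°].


arg(z1*z2) = 90° - 37° = 53°
Normalized to (-180°, 180°]: 53°

53°


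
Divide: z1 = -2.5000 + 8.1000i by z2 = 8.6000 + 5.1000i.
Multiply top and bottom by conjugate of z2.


Conjugate of z2 = 8.6000 - 5.1000i
Numerator: (-2.5000 + 8.1000i)(8.6000 - 5.1000i) = 19.8100 + 82.4100i
Denominator: 8.6^2 + 5.1^2 = 99.97
Result = (19.8100 + 82.4100i)/99.97

0.1982 + 0.8243i


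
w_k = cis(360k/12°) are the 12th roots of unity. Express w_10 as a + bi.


Angle = 360*10/12 = 300°
a = cos(300°) = 0.5000
b = sin(300°) = -0.8660

0.5000 - 0.8660i


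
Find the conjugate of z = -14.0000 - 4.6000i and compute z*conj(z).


z_bar = -14.0000 + 4.6000i
z*z_bar = (-14)^2 + (-4.6)^2 = 196 + 21.16 = 217.16

z_bar = -14.0000 + 4.6000i, z*z_bar = 217.16


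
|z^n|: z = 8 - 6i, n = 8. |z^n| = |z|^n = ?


|z| = sqrt(64+36) = sqrt(100) = 10
|z^8| = |z|^8 = 10^8 = 100000000

|z^8| = 100000000


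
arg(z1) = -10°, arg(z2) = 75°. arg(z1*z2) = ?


arg(z1*z2) = -10° + 75° = 65°
Normalized to (-180°, 180°]: 65°

65°


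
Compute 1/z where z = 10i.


|z|^2 = 0+100 = 100
1/z = (0 - 10i)/100

1/z = 0 - 0.1000i


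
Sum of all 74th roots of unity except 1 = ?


With w = e^(2*pi*i/74), all 74 of the 74th roots of unity w^0 = 1, w, ..., w^(73) sum to 0: 1 + w + ... + w^(73) = (1 - w^74)/(1 - w) = 0 since w^74 = 1, w ≠ 1.
Removing the root 1: w + w^2 + ... + w^(73) = 0 - 1 = -1

Sum = -1


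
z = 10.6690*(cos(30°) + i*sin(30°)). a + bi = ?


a = 10.6690*cos(30°) = 10.6690*0.866025 = 9.2396
b = 10.6690*sin(30°) = 10.6690*0.5 = 5.3345

9.2396 + 5.3345i


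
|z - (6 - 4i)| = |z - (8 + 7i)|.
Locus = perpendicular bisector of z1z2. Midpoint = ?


Equal distances means the locus is the perpendicular bisector of z1 and z2.
Midpoint = ((6+8)/2, (-4+7)/2) = (7.0000, 1.5000)

Perpendicular bisector through (7.0000, 1.5000)


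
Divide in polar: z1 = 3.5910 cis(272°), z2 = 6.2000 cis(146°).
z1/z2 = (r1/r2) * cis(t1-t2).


r = 3.5910 / 6.2000 = 0.5792
theta = 272° - 146° = 126° = 126° (mod 360)

0.5792 cis(126°)


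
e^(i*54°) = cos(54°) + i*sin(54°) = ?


cos(54°) = 0.5878
sin(54°) = 0.8090

e^(i*54°) = 0.5878 + 0.8090i


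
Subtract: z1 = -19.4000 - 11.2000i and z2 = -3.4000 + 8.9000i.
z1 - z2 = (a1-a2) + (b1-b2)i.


Real: -19.4 + 3.4 = -16
Imag: -11.2 - 8.9 = -20.1

-16.0000 - 20.1000i


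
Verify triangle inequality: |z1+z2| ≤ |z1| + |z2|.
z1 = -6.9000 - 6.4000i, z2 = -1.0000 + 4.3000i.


|z1| = sqrt((-6.9)^2 + (-6.4)^2) = sqrt(88.57) = 9.4112
|z2| = sqrt((-1)^2 + 4.3^2) = sqrt(19.49) = 4.4147
z1+z2 = -7.9000 - 2.1000i
|z1+z2| = sqrt(66.82) = 8.1744
|z1|+|z2| = 9.4112 + 4.4147 = 13.8259

|z1+z2| = 8.1744 ≤ |z1|+|z2| = 13.8259 (verified)


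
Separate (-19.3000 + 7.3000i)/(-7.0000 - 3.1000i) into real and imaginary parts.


Multiply by conjugate: (-19.3000 + 7.3000i)(-7.0000 + 3.1000i) / ((-7)^2 + (-3.1)^2)
Numerator real = -19.3*(-7) + 7.3*(-3.1) = 112.47
Numerator imag = 7.3*(-7) - (-19.3)*(-3.1) = -110.93
Denominator = 58.61
Re(z) = 112.47/58.61 = 1.9190
Im(z) = -110.93/58.61 = -1.8927

Re(z) = 1.9190, Im(z) = -1.8927


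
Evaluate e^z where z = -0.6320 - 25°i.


e^-0.6320 = 0.5315
cos(-25°) = 0.9063
sin(-25°) = -0.4226
Real = 0.5315*0.9063 = 0.4817
Imag = 0.5315*(-0.4226) = -0.2246

0.4817 - 0.2246i


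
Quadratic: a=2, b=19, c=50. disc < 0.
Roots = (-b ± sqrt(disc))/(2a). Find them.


disc = 19^2 - 4*2*50 = 361 - 400 = -39
sqrt(|disc|) = sqrt(39) = 6.2450
Real part = -19/(2*2) = -4.7500
Imag part = 6.2450/(2*2) = 1.5612

-4.7500 ± 1.5612i


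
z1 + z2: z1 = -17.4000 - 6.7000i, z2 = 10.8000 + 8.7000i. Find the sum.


Real: -17.4 + 10.8 = -6.6
Imag: -6.7 + 8.7 = 2

-6.6000 + 2.0000i


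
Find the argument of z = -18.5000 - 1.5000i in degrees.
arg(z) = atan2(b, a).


Re = -18.5, Im = -1.5
arg = atan2(-1.5, -18.5) = -175.3645 degrees

arg(z) = -175.3645 degrees


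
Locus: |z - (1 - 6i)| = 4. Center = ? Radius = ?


|z - z0| = r is a circle with center z0 and radius r.
Center = (1, -6), radius = 4

Circle with center (1, -6) and radius 4


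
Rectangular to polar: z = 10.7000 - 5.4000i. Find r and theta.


r = sqrt(114.49+29.16) = sqrt(143.65) = 11.9854
theta = atan2(-5.4, 10.7) = -26.7788 degrees

r = 11.9854, theta = -26.7788 degrees


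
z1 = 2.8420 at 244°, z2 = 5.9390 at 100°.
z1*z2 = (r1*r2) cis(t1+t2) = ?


r = 2.8420 * 5.9390 = 16.8786
theta = 244° + 100° = 344° = 344° (mod 360)

16.8786 cis(344°)


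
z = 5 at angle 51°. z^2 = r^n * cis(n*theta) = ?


r^2 = 5^2 = 25
n*theta = 2*51° = 102° = 102° (mod 360)
a = 25*cos(102°) = -5.1978
b = 25*sin(102°) = 24.4537

25 cis(102°) = -5.1978 + 24.4537i


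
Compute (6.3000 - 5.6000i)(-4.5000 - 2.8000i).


Real = 6.3*(-4.5) - (-5.6)*(-2.8) = -28.35 - 15.68 = -44.03
Imag = 6.3*(-2.8) - (4.5)*(-5.6) = -17.64 + 25.2 = 7.56

-44.0300 + 7.5600i


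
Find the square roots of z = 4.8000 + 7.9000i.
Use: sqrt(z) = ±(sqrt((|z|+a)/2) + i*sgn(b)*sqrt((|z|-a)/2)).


|z| = sqrt(23.04+62.41) = 9.2439
sqrt((|z|+a)/2) = sqrt((9.2439+4.8)/2) = sqrt(7.0220) = 2.6499
sqrt((|z|-a)/2) = sqrt((9.2439-4.8)/2) = sqrt(2.2220) = 1.4906

±(2.6499 + 1.4906i) i.e. 2.6499 + 1.4906i and -2.6499 - 1.4906i


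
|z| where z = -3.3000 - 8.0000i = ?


|z| = sqrt((-3.3)^2 + (-8)^2) = sqrt(10.89 + 64) = sqrt(74.89) = 8.6539

|z| = 8.6539


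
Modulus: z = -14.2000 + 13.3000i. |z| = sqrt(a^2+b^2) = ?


|z| = sqrt((-14.2)^2 + 13.3^2) = sqrt(201.64 + 176.89) = sqrt(378.53) = 19.4558

|z| = 19.4558


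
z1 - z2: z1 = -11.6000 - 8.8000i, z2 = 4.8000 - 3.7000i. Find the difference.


Real: -11.6 - 4.8 = -16.4
Imag: -8.8 + 3.7 = -5.1

-16.4000 - 5.1000i


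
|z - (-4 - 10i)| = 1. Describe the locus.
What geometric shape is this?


|z - z0| = r is a circle with center z0 and radius r.
Center = (-4, -10), radius = 1

Circle with center (-4, -10) and radius 1


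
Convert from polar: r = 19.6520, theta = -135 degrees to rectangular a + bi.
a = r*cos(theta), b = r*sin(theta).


a = 19.6520*cos(-135°) = 19.6520*(-0.70711) = -13.8961
b = 19.6520*sin(-135°) = 19.6520*(-0.70711) = -13.8961

-13.8961 - 13.8961i


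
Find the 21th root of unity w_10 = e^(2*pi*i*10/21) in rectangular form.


Angle = 360*10/21 = 171.4286°
a = cos(171.4286°) = -0.9888
b = sin(171.4286°) = 0.1490

-0.9888 + 0.1490i


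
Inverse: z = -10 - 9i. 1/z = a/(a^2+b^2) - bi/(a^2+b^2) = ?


|z|^2 = 100+81 = 181
1/z = (-10 + 9i)/181

1/z = -0.0552 + 0.0497i


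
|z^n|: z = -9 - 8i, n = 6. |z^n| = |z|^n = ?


|z| = sqrt(81+64) = sqrt(145) = 12.0416
|z^6| = |z|^6 = (sqrt(145))^6 = 145^3 = 3048625

|z^6| = 3048625


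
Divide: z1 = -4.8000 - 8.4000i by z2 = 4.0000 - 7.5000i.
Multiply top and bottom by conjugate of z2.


Conjugate of z2 = 4.0000 + 7.5000i
Numerator: (-4.8000 - 8.4000i)(4.0000 + 7.5000i) = 43.8000 - 69.6000i
Denominator: 4^2 + (-7.5)^2 = 72.25
Result = (43.8000 - 69.6000i)/72.25

0.6062 - 0.9633i


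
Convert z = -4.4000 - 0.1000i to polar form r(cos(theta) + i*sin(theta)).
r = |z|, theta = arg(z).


r = sqrt(19.36+0.01) = sqrt(19.37) = 4.4011
theta = atan2(-0.1, -4.4) = -178.6980 degrees

r = 4.4011, theta = -178.6980 degrees


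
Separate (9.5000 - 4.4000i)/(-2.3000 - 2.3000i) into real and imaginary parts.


Multiply by conjugate: (9.5000 - 4.4000i)(-2.3000 + 2.3000i) / ((-2.3)^2 + (-2.3)^2)
Numerator real = 9.5*(-2.3) - (4.4)*(-2.3) = -11.73
Numerator imag = -4.4*(-2.3) - 9.5*(-2.3) = 31.97
Denominator = 10.58
Re(z) = -11.73/10.58 = -1.1087
Im(z) = 31.97/10.58 = 3.0217

Re(z) = -1.1087, Im(z) = 3.0217


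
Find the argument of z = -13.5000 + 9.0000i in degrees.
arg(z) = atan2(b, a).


Re = -13.5, Im = 9
arg = atan2(9, -13.5) = 146.3099 degrees

arg(z) = 146.3099 degrees


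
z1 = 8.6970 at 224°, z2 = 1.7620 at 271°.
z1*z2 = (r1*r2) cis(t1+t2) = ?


r = 8.6970 * 1.7620 = 15.3241
theta = 224° + 271° = 495° = 135° (mod 360)

15.3241 cis(135°)


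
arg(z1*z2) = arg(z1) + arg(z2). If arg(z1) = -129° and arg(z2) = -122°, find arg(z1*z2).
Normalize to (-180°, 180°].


arg(z1*z2) = -129° - 122° = -251°
Normalized to (-180°, 180°]: 109°

109°


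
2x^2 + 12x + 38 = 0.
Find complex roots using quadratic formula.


disc = 12^2 - 4*2*38 = 144 - 304 = -160
sqrt(|disc|) = sqrt(160) = 12.6491
Real part = -12/(2*2) = -3.0000
Imag part = 12.6491/(2*2) = 3.1623

-3.0000 ± 3.1623i


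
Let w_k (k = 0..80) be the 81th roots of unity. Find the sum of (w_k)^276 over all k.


The roots are w_k = w^k with w = e^(2*pi*i/81), and (w^k)^276 = (w^276)^k.
So S = 1 + u + u^2 + ... + u^(80) with u = w^276.
276 = 3*81 + 33, so 276 is not a multiple of 81: u = (w^81)^3 * w^33 = w^33 ≠ 1 (w is a primitive 81th root), while u^81 = (w^81)^276 = 1.
Geometric series: S = (1 - u^81)/(1 - u) = (1 - 1)/(1 - u) = 0

S = 0


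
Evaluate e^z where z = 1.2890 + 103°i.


e^1.2890 = 3.62916
cos(103°) = -0.22495
sin(103°) = 0.97437
Real = 3.62916*(-0.22495) = -0.8164
Imag = 3.62916*0.97437 = 3.5361

-0.8164 + 3.5361i


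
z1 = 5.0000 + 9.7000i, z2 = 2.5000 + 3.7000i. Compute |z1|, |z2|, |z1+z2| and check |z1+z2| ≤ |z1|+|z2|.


|z1| = sqrt(5^2 + 9.7^2) = sqrt(119.09) = 10.9128
|z2| = sqrt(2.5^2 + 3.7^2) = sqrt(19.94) = 4.4654
z1+z2 = 7.5000 + 13.4000i
|z1+z2| = sqrt(235.81) = 15.3561
|z1|+|z2| = 10.9128 + 4.4654 = 15.3782

|z1+z2| = 15.3561 ≤ |z1|+|z2| = 15.3782 (verified)


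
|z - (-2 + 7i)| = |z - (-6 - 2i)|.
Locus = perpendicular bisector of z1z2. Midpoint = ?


Equal distances means the locus is the perpendicular bisector of z1 and z2.
Midpoint = ((-2+(-6))/2, (7+(-2))/2) = (-4.0000, 2.5000)

Perpendicular bisector through (-4.0000, 2.5000)


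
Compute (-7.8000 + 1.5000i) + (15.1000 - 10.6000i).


Real: -7.8 + 15.1 = 7.3
Imag: 1.5 - 10.6 = -9.1

7.3000 - 9.1000i


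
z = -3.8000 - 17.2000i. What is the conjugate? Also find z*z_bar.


z_bar = -3.8000 + 17.2000i
z*z_bar = (-3.8)^2 + (-17.2)^2 = 14.44 + 295.84 = 310.28

z_bar = -3.8000 + 17.2000i, z*z_bar = 310.28


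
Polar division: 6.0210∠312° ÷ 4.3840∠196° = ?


r = 6.0210 / 4.3840 = 1.3734
theta = 312° - 196° = 116° = 116° (mod 360)

1.3734 cis(116°)


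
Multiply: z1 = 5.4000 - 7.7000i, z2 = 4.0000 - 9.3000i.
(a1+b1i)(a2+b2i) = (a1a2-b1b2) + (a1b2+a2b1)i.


Real = 5.4*4 - (-7.7)*(-9.3) = 21.6 - 71.61 = -50.01
Imag = 5.4*(-9.3) + 4*(-7.7) = -50.22 - (30.8) = -81.02

-50.0100 - 81.0200i


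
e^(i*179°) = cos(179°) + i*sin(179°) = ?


cos(179°) = -0.9998
sin(179°) = 0.0175

e^(i*179°) = -0.9998 + 0.0175i


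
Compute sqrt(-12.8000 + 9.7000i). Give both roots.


|z| = sqrt(163.84+94.09) = 16.0602
sqrt((|z|+a)/2) = sqrt((16.0602+(-12.8))/2) = sqrt(1.6301) = 1.2768
sqrt((|z|-a)/2) = sqrt((16.0602-(-12.8))/2) = sqrt(14.4301) = 3.7987

±(1.2768 + 3.7987i) i.e. 1.2768 + 3.7987i and -1.2768 - 3.7987i


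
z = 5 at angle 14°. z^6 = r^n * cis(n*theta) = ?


r^6 = 5^6 = 15625
n*theta = 6*14° = 84° = 84° (mod 360)
a = 15625*cos(84°) = 1633.2572
b = 15625*sin(84°) = 15539.4046

15625 cis(84°) = 1633.2572 + 15539.4046i


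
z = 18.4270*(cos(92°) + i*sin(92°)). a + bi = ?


a = 18.4270*cos(92°) = 18.4270*(-0.0349) = -0.6431
b = 18.4270*sin(92°) = 18.4270*0.99939 = 18.4158

-0.6431 + 18.4158i


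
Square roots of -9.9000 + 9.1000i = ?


|z| = sqrt(98.01+82.81) = 13.4469
sqrt((|z|+a)/2) = sqrt((13.4469+(-9.9))/2) = sqrt(1.7735) = 1.3317
sqrt((|z|-a)/2) = sqrt((13.4469-(-9.9))/2) = sqrt(11.6735) = 3.4166

±(1.3317 + 3.4166i) i.e. 1.3317 + 3.4166i and -1.3317 - 3.4166i


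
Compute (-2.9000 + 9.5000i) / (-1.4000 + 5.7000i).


Conjugate of z2 = -1.4000 - 5.7000i
Numerator: (-2.9000 + 9.5000i)(-1.4000 - 5.7000i) = 58.2100 + 3.2300i
Denominator: (-1.4)^2 + 5.7^2 = 34.45
Result = (58.2100 + 3.2300i)/34.45

1.6897 + 0.0938i


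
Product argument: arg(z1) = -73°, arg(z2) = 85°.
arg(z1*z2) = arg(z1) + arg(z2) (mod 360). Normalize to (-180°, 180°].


arg(z1*z2) = -73° + 85° = 12°
Normalized to (-180°, 180°]: 12°

12°


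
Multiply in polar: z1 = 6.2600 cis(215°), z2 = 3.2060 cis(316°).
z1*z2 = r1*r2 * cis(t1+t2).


r = 6.2600 * 3.2060 = 20.0696
theta = 215° + 316° = 531° = 171° (mod 360)

20.0696 cis(171°)


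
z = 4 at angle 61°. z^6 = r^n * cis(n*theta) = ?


r^6 = 4^6 = 4096
n*theta = 6*61° = 366° = 6° (mod 360)
a = 4096*cos(6°) = 4073.5617
b = 4096*sin(6°) = 428.1486

4096 cis(6°) = 4073.5617 + 428.1486i


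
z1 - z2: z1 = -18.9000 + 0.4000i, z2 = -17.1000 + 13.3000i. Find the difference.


Real: -18.9 + 17.1 = -1.8
Imag: 0.4 - 13.3 = -12.9

-1.8000 - 12.9000i


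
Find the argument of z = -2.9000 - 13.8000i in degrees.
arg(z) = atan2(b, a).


Re = -2.9, Im = -13.8
arg = atan2(-13.8, -2.9) = -101.8677 degrees

arg(z) = -101.8677 degrees


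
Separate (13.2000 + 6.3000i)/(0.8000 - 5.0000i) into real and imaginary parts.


Multiply by conjugate: (13.2000 + 6.3000i)(0.8000 + 5.0000i) / (0.8^2 + (-5)^2)
Numerator real = 13.2*0.8 + 6.3*(-5) = -20.94
Numerator imag = 6.3*0.8 - 13.2*(-5) = 71.04
Denominator = 25.64
Re(z) = -20.94/25.64 = -0.8167
Im(z) = 71.04/25.64 = 2.7707

Re(z) = -0.8167, Im(z) = 2.7707


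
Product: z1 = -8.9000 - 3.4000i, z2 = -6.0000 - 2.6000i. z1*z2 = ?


Real = -8.9*(-6) - (-3.4)*(-2.6) = 53.4 - 8.84 = 44.56
Imag = -8.9*(-2.6) - (6)*(-3.4) = 23.14 + 20.4 = 43.54

44.5600 + 43.5400i


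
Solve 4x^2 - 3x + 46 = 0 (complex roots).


disc = (-3)^2 - 4*4*46 = 9 - 736 = -727
sqrt(|disc|) = sqrt(727) = 26.9629
Real part = 3/(2*4) = 0.3750
Imag part = 26.9629/(2*4) = 3.3704

0.3750 ± 3.3704i


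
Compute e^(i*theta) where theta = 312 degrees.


cos(312°) = 0.6691
sin(312°) = -0.7431

e^(i*312°) = 0.6691 - 0.7431i


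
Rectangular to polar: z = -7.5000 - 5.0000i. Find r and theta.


r = sqrt(56.25+25) = sqrt(81.25) = 9.0139
theta = atan2(-5, -7.5) = -146.3099 degrees

r = 9.0139, theta = -146.3099 degrees


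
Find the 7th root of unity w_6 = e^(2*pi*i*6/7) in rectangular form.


Angle = 360*6/7 = 308.5714°
a = cos(308.5714°) = 0.6235
b = sin(308.5714°) = -0.7818

0.6235 - 0.7818i


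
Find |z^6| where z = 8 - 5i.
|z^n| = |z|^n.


|z| = sqrt(64+25) = sqrt(89) = 9.4340
|z^6| = |z|^6 = (sqrt(89))^6 = 89^3 = 704969

|z^6| = 704969


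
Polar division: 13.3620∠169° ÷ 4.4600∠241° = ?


r = 13.3620 / 4.4600 = 2.9960
theta = 169° - 241° = -72° = 288° (mod 360)

2.9960 cis(288°)


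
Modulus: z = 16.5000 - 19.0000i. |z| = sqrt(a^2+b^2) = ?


|z| = sqrt(16.5^2 + (-19)^2) = sqrt(272.25 + 361) = sqrt(633.25) = 25.1645

|z| = 25.1645


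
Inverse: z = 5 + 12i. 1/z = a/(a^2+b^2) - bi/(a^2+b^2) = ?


|z|^2 = 25+144 = 169
1/z = (5 - 12i)/169

1/z = 0.0296 - 0.0710i


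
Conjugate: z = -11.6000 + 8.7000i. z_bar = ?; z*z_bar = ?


z_bar = -11.6000 - 8.7000i
z*z_bar = (-11.6)^2 + 8.7^2 = 134.56 + 75.69 = 210.25

z_bar = -11.6000 - 8.7000i, z*z_bar = 210.25


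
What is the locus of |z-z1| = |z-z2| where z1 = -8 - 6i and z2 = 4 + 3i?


Equal distances means the locus is the perpendicular bisector of z1 and z2.
Midpoint = ((-8+4)/2, (-6+3)/2) = (-2.0000, -1.5000)

Perpendicular bisector through (-2.0000, -1.5000)


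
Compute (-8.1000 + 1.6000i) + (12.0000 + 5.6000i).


Real: -8.1 + 12 = 3.9
Imag: 1.6 + 5.6 = 7.2

3.9000 + 7.2000i


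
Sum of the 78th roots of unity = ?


The sum of all 78th roots of unity is 0.
Geometric series: (1 - w^78)/(1 - w) = (1-1)/(1-w) = 0 since w^78 = 1, w ≠ 1.
Alternatively: coefficient of z^77 in z^78 - 1 is 0.

0


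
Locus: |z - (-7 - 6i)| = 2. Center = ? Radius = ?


|z - z0| = r is a circle with center z0 and radius r.
Center = (-7, -6), radius = 2

Circle with center (-7, -6) and radius 2


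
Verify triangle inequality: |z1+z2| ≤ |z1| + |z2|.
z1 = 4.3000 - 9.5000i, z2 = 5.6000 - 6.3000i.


|z1| = sqrt(4.3^2 + (-9.5)^2) = sqrt(108.74) = 10.4278
|z2| = sqrt(5.6^2 + (-6.3)^2) = sqrt(71.05) = 8.4291
z1+z2 = 9.9000 - 15.8000i
|z1+z2| = sqrt(347.65) = 18.6454
|z1|+|z2| = 10.4278 + 8.4291 = 18.8569

|z1+z2| = 18.6454 ≤ |z1|+|z2| = 18.8569 (verified)


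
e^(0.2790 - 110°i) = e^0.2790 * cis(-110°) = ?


e^0.2790 = 1.3218
cos(-110°) = -0.342
sin(-110°) = -0.9397
Real = 1.3218*(-0.342) = -0.4521
Imag = 1.3218*(-0.9397) = -1.2421

-0.4521 - 1.2421i


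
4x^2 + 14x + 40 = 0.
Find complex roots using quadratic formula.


disc = 14^2 - 4*4*40 = 196 - 640 = -444
sqrt(|disc|) = sqrt(444) = 21.0713
Real part = -14/(2*4) = -1.7500
Imag part = 21.0713/(2*4) = 2.6339

-1.7500 ± 2.6339i


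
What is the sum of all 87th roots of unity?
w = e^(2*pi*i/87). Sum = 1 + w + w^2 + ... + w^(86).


The sum of all 87th roots of unity is 0.
Geometric series: (1 - w^87)/(1 - w) = (1-1)/(1-w) = 0 since w^87 = 1, w ≠ 1.
Alternatively: coefficient of z^86 in z^87 - 1 is 0.

0


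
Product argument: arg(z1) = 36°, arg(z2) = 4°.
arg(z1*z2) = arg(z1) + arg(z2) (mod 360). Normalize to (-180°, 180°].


arg(z1*z2) = 36° + 4° = 40°
Normalized to (-180°, 180°]: 40°

40°


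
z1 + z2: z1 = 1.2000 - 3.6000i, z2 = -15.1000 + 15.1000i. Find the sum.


Real: 1.2 - 15.1 = -13.9
Imag: -3.6 + 15.1 = 11.5

-13.9000 + 11.5000i


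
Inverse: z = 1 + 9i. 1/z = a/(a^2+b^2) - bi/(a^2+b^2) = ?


|z|^2 = 1+81 = 82
1/z = (1 - 9i)/82

1/z = 0.0122 - 0.1098i


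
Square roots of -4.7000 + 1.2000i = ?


|z| = sqrt(22.09+1.44) = 4.8508
sqrt((|z|+a)/2) = sqrt((4.8508+(-4.7))/2) = sqrt(0.0754) = 0.2746
sqrt((|z|-a)/2) = sqrt((4.8508-(-4.7))/2) = sqrt(4.7754) = 2.1853

±(0.2746 + 2.1853i) i.e. 0.2746 + 2.1853i and -0.2746 - 2.1853i


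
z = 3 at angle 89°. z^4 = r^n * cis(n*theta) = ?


r^4 = 3^4 = 81
n*theta = 4*89° = 356° = 356° (mod 360)
a = 81*cos(356°) = 80.8027
b = 81*sin(356°) = -5.6503

81 cis(356°) = 80.8027 - 5.6503i


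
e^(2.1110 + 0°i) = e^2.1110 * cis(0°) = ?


e^2.1110 = 8.2565
cos(0°) = 1
sin(0°) = 0
Real = 8.2565*1 = 8.2565
Imag = 8.2565*0 = 0

8.2565 + 0i


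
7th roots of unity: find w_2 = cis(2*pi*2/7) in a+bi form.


Angle = 360*2/7 = 102.8571°
a = cos(102.8571°) = -0.2225
b = sin(102.8571°) = 0.9749

-0.2225 + 0.9749i


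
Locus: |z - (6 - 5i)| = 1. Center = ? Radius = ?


|z - z0| = r is a circle with center z0 and radius r.
Center = (6, -5), radius = 1

Circle with center (6, -5) and radius 1


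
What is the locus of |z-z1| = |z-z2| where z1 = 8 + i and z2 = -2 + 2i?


Equal distances means the locus is the perpendicular bisector of z1 and z2.
Midpoint = ((8+(-2))/2, (1+2)/2) = (3.0000, 1.5000)

Perpendicular bisector through (3.0000, 1.5000)
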